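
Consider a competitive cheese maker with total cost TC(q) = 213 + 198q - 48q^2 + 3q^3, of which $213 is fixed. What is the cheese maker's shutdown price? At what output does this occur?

The shutdown price is the minimum of AVC. VC = 198q - 48q^2 + 3q^3, so AVC = 198 - 48q + 3q^2.
dAVC/dq = -48 + 6q = 0 gives q = 8. min AVC = 198 - 48·8 + 3·8^2 = 6.
The firm shuts down for any P below $6.

$6 per unit, at q = 8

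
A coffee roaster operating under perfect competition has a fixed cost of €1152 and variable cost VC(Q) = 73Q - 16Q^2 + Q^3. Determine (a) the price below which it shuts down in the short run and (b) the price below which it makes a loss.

Shutdown price = €9; break-even price = €121

AVC = 73 - 16Q + Q^2; minimized at Q = 8, giving min AVC = €9. That is the shutdown price.
ATC = 1152/Q + 73 - 16Q + Q^2. Setting dATC/dQ = −1152/Q^2 − 16 + 2Q = 0 gives Q = 12 (since 2·12^3 − 16·12^2 = 1152).
min ATC = 1152/12 + 73 − 16·12 + 12^2 = €121. That is the break-even price.
For €9 ≤ P < €121 the firm produces at a loss; below €9 it shuts down.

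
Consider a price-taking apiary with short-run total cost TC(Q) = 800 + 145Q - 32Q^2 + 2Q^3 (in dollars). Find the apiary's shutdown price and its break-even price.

Shutdown price = $17; break-even price = $105

AVC = 145 - 32Q + 2Q^2; minimized at Q = 8, giving min AVC = $17. That is the shutdown price.
ATC = 800/Q + 145 - 32Q + 2Q^2. Setting dATC/dQ = −800/Q^2 − 32 + 4Q = 0 gives Q = 10 (since 4·10^3 − 32·10^2 = 800).
min ATC = 800/10 + 145 − 32·10 + 2·10^2 = $105. That is the break-even price.
For $17 ≤ P < $105 the firm produces at a loss; below $17 it shuts down.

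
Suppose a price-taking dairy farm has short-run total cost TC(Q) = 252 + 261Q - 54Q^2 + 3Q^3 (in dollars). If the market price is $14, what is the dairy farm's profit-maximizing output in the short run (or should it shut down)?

From TC, MC = TC'(Q) = 261 - 108Q + 9Q^2 and AVC = VC/Q = 261 - 54Q + 3Q^2.
AVC is minimized where dAVC/dQ = -54 + 6Q = 0, at Q = 9; min AVC = 261 - 54·9 + 3·9^2 = $18.
With P < min AVC ($14 < $18), every unit sold adds to the loss.
Shutting down limits the loss to fixed cost, $252.

Shut down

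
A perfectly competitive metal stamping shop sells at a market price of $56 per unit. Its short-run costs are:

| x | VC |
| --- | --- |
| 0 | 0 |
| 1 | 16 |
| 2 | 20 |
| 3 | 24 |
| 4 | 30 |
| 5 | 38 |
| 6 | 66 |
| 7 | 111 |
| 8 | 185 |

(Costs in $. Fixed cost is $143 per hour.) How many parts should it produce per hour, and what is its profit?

x = 7; profit = $138

Profit at each row (π = 56x − TC): x=0: -143; x=1: -103; x=2: -51; x=3: 1; x=4: 51; x=5: 99; x=6: 127; x=7: 138; x=8: 120.
Profit is maximized at x = 7. AVC there is 111/7 = $15.86 ≤ P, so producing beats shutting down (which would give -$143).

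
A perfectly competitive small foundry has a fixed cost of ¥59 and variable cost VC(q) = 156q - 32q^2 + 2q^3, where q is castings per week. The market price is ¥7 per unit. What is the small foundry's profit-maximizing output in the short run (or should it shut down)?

Strip out fixed cost: VC = 156q - 32q^2 + 2q^3. Then AVC = 156 - 32q + 2q^2 and MC = 156 - 64q + 6q^2.
AVC is minimized where dAVC/dq = -32 + 4q = 0, at q = 8; min AVC = 156 - 32·8 + 2·8^2 = ¥28.
With P < min AVC (¥7 < ¥28), every unit sold adds to the loss.
Shutting down limits the loss to fixed cost, ¥59.

Shut down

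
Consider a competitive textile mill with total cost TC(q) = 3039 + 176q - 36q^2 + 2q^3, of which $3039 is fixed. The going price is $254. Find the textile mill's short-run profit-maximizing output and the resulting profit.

Profit = -$335 at q = 13

AVC = 176 - 36q + 2q^2; min AVC = $14 at q = 9. Since P = $254 ≥ min AVC, the firm produces.
MC = 176 - 72q + 6q^2. Setting P = MC and taking the root on the rising branch gives q* = 13.
TR = 254·13 = 3302. TC = 3039 + 598 = 3637. Profit = 3302 − 3637 = -$335.
That loss of $335 beats the $3039 the firm would lose by shutting down; producing recovers $2704 of fixed cost.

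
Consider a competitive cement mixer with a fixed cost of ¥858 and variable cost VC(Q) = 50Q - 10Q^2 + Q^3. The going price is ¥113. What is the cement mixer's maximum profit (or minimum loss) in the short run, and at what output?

AVC = 50 - 10Q + Q^2 has its minimum ¥25 at Q = 5; price ¥113 clears that bar, so the firm operates.
MC = 50 - 20Q + 3Q^2. Setting P = MC and taking the root on the rising branch gives Q* = 9.
TR = 113·9 = 1017. TC = 858 + 369 = 1227. Profit = 1017 − 1227 = -¥210.
By producing, the firm covers all variable cost plus ¥648 of fixed cost; shutting down would lose the full ¥858.

Profit = -¥210 at Q = 9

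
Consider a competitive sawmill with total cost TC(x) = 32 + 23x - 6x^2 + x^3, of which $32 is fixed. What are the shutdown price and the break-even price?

Shutdown price = min AVC. AVC = 23 - 6x + x^2, with vertex at x = 3 and minimum $14.
ATC = 32/x + 23 - 6x + x^2. Setting dATC/dx = −32/x^2 − 6 + 2x = 0 gives x = 4 (since 2·4^3 − 6·4^2 = 32).
min ATC = 32/4 + 23 − 6·4 + 4^2 = $23. That is the break-even price.
For $14 ≤ P < $23 the firm produces at a loss; below $14 it shuts down.

Shutdown price = $14; break-even price = $23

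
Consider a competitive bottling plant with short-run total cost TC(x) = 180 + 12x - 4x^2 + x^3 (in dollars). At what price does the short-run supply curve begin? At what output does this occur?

$8 per unit, at x = 2

Short-run supply begins at min AVC. From VC = 12x - 4x^2 + x^3, AVC = 12 - 4x + x^2.
dAVC/dx = -4 + 2x = 0 gives x = 2. min AVC = 12 - 4·2 + 2^2 = 8.
So the shutdown price is $8.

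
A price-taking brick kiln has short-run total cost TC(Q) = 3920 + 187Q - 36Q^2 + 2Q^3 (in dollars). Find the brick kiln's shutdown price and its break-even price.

AVC = 187 - 36Q + 2Q^2; minimized at Q = 9, giving min AVC = $25. That is the shutdown price.
ATC = 3920/Q + 187 - 36Q + 2Q^2. Setting dATC/dQ = −3920/Q^2 − 36 + 4Q = 0 gives Q = 14 (since 4·14^3 − 36·14^2 = 3920).
min ATC = 3920/14 + 187 − 36·14 + 2·14^2 = $355. That is the break-even price.
For $25 ≤ P < $355 the firm produces at a loss; below $25 it shuts down.

Shutdown price = $25; break-even price = $355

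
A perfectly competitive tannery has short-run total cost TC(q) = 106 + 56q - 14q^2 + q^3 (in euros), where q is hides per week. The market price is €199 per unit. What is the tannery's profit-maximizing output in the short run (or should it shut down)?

Produce at q = 13

Strip out fixed cost: VC = 56q - 14q^2 + q^3. Then AVC = 56 - 14q + q^2 and MC = 56 - 28q + 3q^2.
AVC is minimized where dAVC/dq = -14 + 2q = 0, at q = 7; min AVC = 56 - 14·7 + 7^2 = €7.
Since P = €199 ≥ min AVC = €7, price covers variable cost and the firm should produce.
Set P = MC: 199 = 56 - 28q + 3q^2 → -143 - 28q + 3q^2 = 0. The roots are q = -11/3 and q = 13; the profit-maximizing output is on the rising part of MC, so q* = 13.
Check: AVC at q = 13 is €43 ≤ P, so revenue covers variable cost.
Profit = P·q − TC = 199·13 − 665 = €1922.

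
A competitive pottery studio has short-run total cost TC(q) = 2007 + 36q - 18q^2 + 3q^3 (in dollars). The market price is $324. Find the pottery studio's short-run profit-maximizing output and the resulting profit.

AVC = 36 - 18q + 3q^2; min AVC = $9 at q = 3. Since P = $324 ≥ min AVC, the firm produces.
MC = 36 - 36q + 9q^2. Setting P = MC and taking the root on the rising branch gives q* = 8.
TR = 324·8 = 2592. TC = 2007 + 672 = 2679. Profit = 2592 − 2679 = -$87.
That loss of $87 beats the $2007 the firm would lose by shutting down; producing recovers $1920 of fixed cost.

Profit = -$87 at q = 8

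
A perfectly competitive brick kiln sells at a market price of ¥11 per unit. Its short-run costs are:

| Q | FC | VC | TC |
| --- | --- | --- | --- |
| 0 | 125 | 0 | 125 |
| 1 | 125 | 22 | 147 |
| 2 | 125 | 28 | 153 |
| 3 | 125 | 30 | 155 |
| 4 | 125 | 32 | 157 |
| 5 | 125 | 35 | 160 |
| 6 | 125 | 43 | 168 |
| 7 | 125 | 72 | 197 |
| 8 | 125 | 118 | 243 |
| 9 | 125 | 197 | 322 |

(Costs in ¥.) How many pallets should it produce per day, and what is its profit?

Q = 6; profit = -¥102

Tabulate TR − TC: Q=0: -125; Q=1: -136; Q=2: -131; Q=3: -122; Q=4: -113; Q=5: -105; Q=6: -102; Q=7: -120; Q=8: -155; Q=9: -223.
Profit is maximized at Q = 6. AVC there is 43/6 = ¥7.17 ≤ P, so producing beats shutting down (which would give -¥125).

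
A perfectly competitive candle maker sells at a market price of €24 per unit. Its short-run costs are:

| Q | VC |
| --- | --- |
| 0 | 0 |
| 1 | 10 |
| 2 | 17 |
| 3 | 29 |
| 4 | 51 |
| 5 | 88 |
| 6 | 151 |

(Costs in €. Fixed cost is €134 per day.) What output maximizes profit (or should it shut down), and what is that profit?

Q = 4; profit = -€89

Compute π = P·Q − TC at each output: Q=0: -134; Q=1: -120; Q=2: -103; Q=3: -91; Q=4: -89; Q=5: -102; Q=6: -141.
Profit is maximized at Q = 4. AVC there is 51/4 = €12.75 ≤ P, so producing beats shutting down (which would give -€134).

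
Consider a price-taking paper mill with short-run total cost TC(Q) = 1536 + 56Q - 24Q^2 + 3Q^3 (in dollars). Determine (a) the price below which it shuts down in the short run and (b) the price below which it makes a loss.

Shutdown price = $8; break-even price = $248

Shutdown price = min AVC. AVC = 56 - 24Q + 3Q^2, with vertex at Q = 4 and minimum $8.
ATC = 1536/Q + 56 - 24Q + 3Q^2. Setting dATC/dQ = −1536/Q^2 − 24 + 6Q = 0 gives Q = 8 (since 6·8^3 − 24·8^2 = 1536).
min ATC = 1536/8 + 56 − 24·8 + 3·8^2 = $248. That is the break-even price.
Between these two prices the firm operates at a loss; above $248 it earns a profit.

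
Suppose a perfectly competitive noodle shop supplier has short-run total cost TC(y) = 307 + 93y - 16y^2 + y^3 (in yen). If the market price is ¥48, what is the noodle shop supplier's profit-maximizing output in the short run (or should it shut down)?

Produce at y = 9

Variable cost is VC = 93y - 16y^2 + y^3, so AVC = VC/y = 93 - 16y + y^2 and MC = dTC/dy = 93 - 32y + 3y^2.
AVC is minimized where dAVC/dy = -16 + 2y = 0, at y = 8; min AVC = 93 - 16·8 + 8^2 = ¥29.
Since P = ¥48 ≥ min AVC = ¥29, price covers variable cost and the firm should produce.
Set P = MC: 48 = 93 - 32y + 3y^2 → 45 - 32y + 3y^2 = 0. The roots are y = 5/3 and y = 9; the profit-maximizing output is on the rising part of MC, so y* = 9.
Check: AVC at y = 9 is ¥30 ≤ P, so revenue covers variable cost.
Profit = P·y − TC = 48·9 − 577 = -¥145, a loss, but smaller than the ¥307 fixed cost the firm would lose by shutting down.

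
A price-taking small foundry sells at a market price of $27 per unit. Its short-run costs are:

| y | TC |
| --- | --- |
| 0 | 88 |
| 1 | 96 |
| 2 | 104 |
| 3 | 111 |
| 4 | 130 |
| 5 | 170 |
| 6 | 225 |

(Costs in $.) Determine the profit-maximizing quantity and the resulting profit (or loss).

Profit at each row (π = 27y − TC): y=0: -88; y=1: -69; y=2: -50; y=3: -30; y=4: -22; y=5: -35; y=6: -63.
Profit is maximized at y = 4. AVC there is 42/4 = $10.50 ≤ P, so producing beats shutting down (which would give -$88).

y = 4; profit = -$22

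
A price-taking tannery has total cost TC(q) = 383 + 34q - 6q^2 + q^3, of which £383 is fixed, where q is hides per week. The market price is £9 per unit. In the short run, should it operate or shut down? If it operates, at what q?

Variable cost is VC = 34q - 6q^2 + q^3, so AVC = VC/q = 34 - 6q + q^2 and MC = dTC/dq = 34 - 12q + 3q^2.
AVC is minimized where dAVC/dq = -6 + 2q = 0, at q = 3; min AVC = 34 - 6·3 + 3^2 = £25.
P = £9 lies below min AVC = £25; no output level covers variable cost.
Best response: produce nothing and absorb the £383 fixed cost.

Shut down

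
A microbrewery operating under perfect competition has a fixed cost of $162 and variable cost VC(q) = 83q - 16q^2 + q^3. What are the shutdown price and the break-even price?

Shutdown price = $19; break-even price = $38

AVC = 83 - 16q + q^2; minimized at q = 8, giving min AVC = $19. That is the shutdown price.
ATC = 162/q + 83 - 16q + q^2. Setting dATC/dq = −162/q^2 − 16 + 2q = 0 gives q = 9 (since 2·9^3 − 16·9^2 = 162).
min ATC = 162/9 + 83 − 16·9 + 9^2 = $38. That is the break-even price.
Between these two prices the firm operates at a loss; above $38 it earns a profit.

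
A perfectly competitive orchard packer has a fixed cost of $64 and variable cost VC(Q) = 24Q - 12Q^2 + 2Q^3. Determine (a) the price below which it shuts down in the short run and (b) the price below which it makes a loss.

AVC = 24 - 12Q + 2Q^2; minimized at Q = 3, giving min AVC = $6. That is the shutdown price.
ATC = 64/Q + 24 - 12Q + 2Q^2. Setting dATC/dQ = −64/Q^2 − 12 + 4Q = 0 gives Q = 4 (since 4·4^3 − 12·4^2 = 64).
min ATC = 64/4 + 24 − 12·4 + 2·4^2 = $24. That is the break-even price.
For $6 ≤ P < $24 the firm produces at a loss; below $6 it shuts down.

Shutdown price = $6; break-even price = $24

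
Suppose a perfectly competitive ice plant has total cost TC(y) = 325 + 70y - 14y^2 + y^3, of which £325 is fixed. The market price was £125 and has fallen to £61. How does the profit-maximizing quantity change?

MC = 70 - 28y + 3y^2; the shutdown threshold is min AVC = £21 (at y = 7).
At P = £125 ≥ min AVC, set P = MC on the rising branch: y = 11.
At P = £61 ≥ min AVC, set P = MC: y = 9. The firm stays open but cuts output.

Output falls from 11 to 9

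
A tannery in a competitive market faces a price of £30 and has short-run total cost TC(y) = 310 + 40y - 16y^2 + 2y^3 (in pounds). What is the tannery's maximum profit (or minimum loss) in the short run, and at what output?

AVC = 40 - 16y + 2y^2 has its minimum £8 at y = 4; price £30 clears that bar, so the firm operates.
With MC = 40 - 32y + 6y^2, P = MC on the upward-sloping part at y* = 5.
TR = 30·5 = 150. TC = 310 + 50 = 360. Profit = 150 − 360 = -£210.
Shutting down would mean losing the fixed cost of £310, so operating at a loss of £210 is better by £100.

Profit = -£210 at y = 5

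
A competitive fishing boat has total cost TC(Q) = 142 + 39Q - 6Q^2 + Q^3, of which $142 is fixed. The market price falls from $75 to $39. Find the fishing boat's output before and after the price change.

MC = 39 - 12Q + 3Q^2; the shutdown threshold is min AVC = $30 (at Q = 3).
At P = $75 ≥ min AVC, set P = MC on the rising branch: Q = 6.
At P = $39 ≥ min AVC, set P = MC: Q = 4. The firm stays open but cuts output.

Output falls from 6 to 4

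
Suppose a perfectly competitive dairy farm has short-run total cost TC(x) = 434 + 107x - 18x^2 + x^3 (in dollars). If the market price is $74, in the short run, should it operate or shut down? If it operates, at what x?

Variable cost is VC = 107x - 18x^2 + x^3, so AVC = VC/x = 107 - 18x + x^2 and MC = dTC/dx = 107 - 36x + 3x^2.
The AVC parabola has its vertex at x = 18/2 = 9, where AVC = 107 - 18·9 + 9^2 = $26.
Because $74 ≥ $26, revenue can cover variable cost; the firm operates.
P = MC gives 33 - 36x + 3x^2 = 0, with roots 1 and 11. Take the larger (rising MC): x* = 11.
Check: AVC at x = 11 is $30 ≤ P, so revenue covers variable cost.
Profit = P·x − TC = 74·11 − 764 = $50.

Produce at x = 11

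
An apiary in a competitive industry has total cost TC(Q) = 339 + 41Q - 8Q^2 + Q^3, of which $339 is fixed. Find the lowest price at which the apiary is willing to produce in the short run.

The shutdown price is the minimum of AVC. VC = 41Q - 8Q^2 + Q^3, so AVC = 41 - 8Q + Q^2.
dAVC/dQ = -8 + 2Q = 0 gives Q = 4. min AVC = 41 - 8·4 + 4^2 = 25.
The firm shuts down for any P below $25.

$25 per unit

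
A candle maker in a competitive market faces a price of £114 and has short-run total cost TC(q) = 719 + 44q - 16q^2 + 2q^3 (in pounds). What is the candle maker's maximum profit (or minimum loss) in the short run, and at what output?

Profit = -£131 at q = 7

AVC = 44 - 16q + 2q^2 has its minimum £12 at q = 4; price £114 clears that bar, so the firm operates.
MC = 44 - 32q + 6q^2. Setting P = MC and taking the root on the rising branch gives q* = 7.
TR = 114·7 = 798. TC = 719 + 210 = 929. Profit = 798 − 929 = -£131.
That loss of £131 beats the £719 the firm would lose by shutting down; producing recovers £588 of fixed cost.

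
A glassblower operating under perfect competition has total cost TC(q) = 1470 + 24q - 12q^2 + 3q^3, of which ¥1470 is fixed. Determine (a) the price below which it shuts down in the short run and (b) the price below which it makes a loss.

Shutdown price = ¥12; break-even price = ¥297

AVC = 24 - 12q + 3q^2; minimized at q = 2, giving min AVC = ¥12. That is the shutdown price.
ATC = 1470/q + 24 - 12q + 3q^2. Setting dATC/dq = −1470/q^2 − 12 + 6q = 0 gives q = 7 (since 6·7^3 − 12·7^2 = 1470).
min ATC = 1470/7 + 24 − 12·7 + 3·7^2 = ¥297. That is the break-even price.
For ¥12 ≤ P < ¥297 the firm produces at a loss; below ¥12 it shuts down.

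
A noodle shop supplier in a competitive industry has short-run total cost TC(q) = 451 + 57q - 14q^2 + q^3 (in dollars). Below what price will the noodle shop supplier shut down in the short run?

The firm shuts down when price falls below the minimum of average variable cost. AVC = VC/q = 57 - 14q + q^2.
At the minimum of AVC, MC = AVC. MC = 57 - 28q + 3q^2; setting MC = AVC gives 2q^2 - 14q = 0, so q = 7. min AVC = 8.
The firm shuts down for any P below $8.

$8 per unit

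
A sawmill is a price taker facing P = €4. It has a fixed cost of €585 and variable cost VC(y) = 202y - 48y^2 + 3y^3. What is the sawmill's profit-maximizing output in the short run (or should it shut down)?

Shut down

From TC, MC = TC'(y) = 202 - 96y + 9y^2 and AVC = VC/y = 202 - 48y + 3y^2.
The AVC parabola has its vertex at y = 48/6 = 8, where AVC = 202 - 48·8 + 3·8^2 = €10.
With P < min AVC (€4 < €10), every unit sold adds to the loss.
The firm minimizes its loss by shutting down and losing only its fixed cost of €585.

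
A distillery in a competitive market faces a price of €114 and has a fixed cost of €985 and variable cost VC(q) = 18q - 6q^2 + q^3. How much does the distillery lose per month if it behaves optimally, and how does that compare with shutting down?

Profit = -€345 at q = 8

AVC = 18 - 6q + q^2 has its minimum €9 at q = 3; price €114 clears that bar, so the firm operates.
With MC = 18 - 12q + 3q^2, P = MC on the upward-sloping part at q* = 8.
TR = 114·8 = 912. TC = 985 + 272 = 1257. Profit = 912 − 1257 = -€345.
That loss of €345 beats the €985 the firm would lose by shutting down; producing recovers €640 of fixed cost.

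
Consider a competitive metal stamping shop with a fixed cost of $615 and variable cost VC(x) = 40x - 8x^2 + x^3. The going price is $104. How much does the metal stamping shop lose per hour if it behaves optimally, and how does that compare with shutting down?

Profit = -$103 at x = 8

AVC = 40 - 8x + x^2 has its minimum $24 at x = 4; price $104 clears that bar, so the firm operates.
MC = 40 - 16x + 3x^2. Setting P = MC and taking the root on the rising branch gives x* = 8.
TR = 104·8 = 832. TC = 615 + 320 = 935. Profit = 832 − 935 = -$103.
By producing, the firm covers all variable cost plus $512 of fixed cost; shutting down would lose the full $615.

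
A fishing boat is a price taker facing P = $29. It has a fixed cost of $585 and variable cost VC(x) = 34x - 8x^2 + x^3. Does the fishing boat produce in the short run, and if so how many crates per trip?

Strip out fixed cost: VC = 34x - 8x^2 + x^3. Then AVC = 34 - 8x + x^2 and MC = 34 - 16x + 3x^2.
AVC hits its minimum where MC = AVC, at x = 4, giving min AVC = 34 - 8·4 + 4^2 = $18.
Because $29 ≥ $18, revenue can cover variable cost; the firm operates.
Set P = MC: 29 = 34 - 16x + 3x^2 → 5 - 16x + 3x^2 = 0. The roots are x = 1/3 and x = 5; the profit-maximizing output is on the rising part of MC, so x* = 5.
Check: AVC at x = 5 is $19 ≤ P, so revenue covers variable cost.
Profit = P·x − TC = 29·5 − 680 = -$535, a loss, but smaller than the $585 fixed cost the firm would lose by shutting down.

Produce at x = 5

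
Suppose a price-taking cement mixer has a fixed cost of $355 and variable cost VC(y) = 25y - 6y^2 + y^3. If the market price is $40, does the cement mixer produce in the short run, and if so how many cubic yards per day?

From TC, MC = TC'(y) = 25 - 12y + 3y^2 and AVC = VC/y = 25 - 6y + y^2.
The AVC parabola has its vertex at y = 6/2 = 3, where AVC = 25 - 6·3 + 3^2 = $16.
Since P = $40 ≥ min AVC = $16, price covers variable cost and the firm should produce.
Solving P = MC: -15 - 12y + 3y^2 = 0 ⇒ y = -1 or 5. On the upward-sloping branch, y* = 5.
Check: AVC at y = 5 is $20 ≤ P, so revenue covers variable cost.
Profit = P·y − TC = 40·5 − 455 = -$255, a loss, but smaller than the $355 fixed cost the firm would lose by shutting down.

Produce at y = 5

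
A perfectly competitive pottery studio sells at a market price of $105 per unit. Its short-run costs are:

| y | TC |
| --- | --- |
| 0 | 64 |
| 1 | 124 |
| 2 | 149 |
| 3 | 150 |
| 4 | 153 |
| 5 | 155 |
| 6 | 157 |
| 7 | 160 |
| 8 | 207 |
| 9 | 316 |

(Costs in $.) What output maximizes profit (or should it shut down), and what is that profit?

y = 8; profit = $633

Tabulate TR − TC: y=0: -64; y=1: -19; y=2: 61; y=3: 165; y=4: 267; y=5: 370; y=6: 473; y=7: 575; y=8: 633; y=9: 629.
Profit is maximized at y = 8. AVC there is 143/8 = $17.88 ≤ P, so producing beats shutting down (which would give -$64).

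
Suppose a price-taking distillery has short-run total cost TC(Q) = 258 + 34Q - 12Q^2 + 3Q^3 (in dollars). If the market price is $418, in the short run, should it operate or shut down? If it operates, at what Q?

Produce at Q = 8

From TC, MC = TC'(Q) = 34 - 24Q + 9Q^2 and AVC = VC/Q = 34 - 12Q + 3Q^2.
AVC hits its minimum where MC = AVC, at Q = 2, giving min AVC = 34 - 12·2 + 3·2^2 = $22.
Since P = $418 ≥ min AVC = $22, price covers variable cost and the firm should produce.
P = MC gives -384 - 24Q + 9Q^2 = 0, with roots -16/3 and 8. Take the larger (rising MC): Q* = 8.
Check: AVC at Q = 8 is $130 ≤ P, so revenue covers variable cost.
Profit = P·Q − TC = 418·8 − 1298 = $2046.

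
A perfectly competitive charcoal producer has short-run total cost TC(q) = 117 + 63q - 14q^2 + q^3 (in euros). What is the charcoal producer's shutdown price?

€14 per unit

Short-run supply begins at min AVC. From VC = 63q - 14q^2 + q^3, AVC = 63 - 14q + q^2.
At the minimum of AVC, MC = AVC. MC = 63 - 28q + 3q^2; setting MC = AVC gives 2q^2 - 14q = 0, so q = 7. min AVC = 14.
For P < €14 the firm produces nothing.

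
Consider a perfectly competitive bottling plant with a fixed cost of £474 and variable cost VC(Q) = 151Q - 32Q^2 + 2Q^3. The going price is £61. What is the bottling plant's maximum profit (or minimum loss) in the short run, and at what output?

Profit = -£150 at Q = 9

AVC = 151 - 32Q + 2Q^2; min AVC = £23 at Q = 8. Since P = £61 ≥ min AVC, the firm produces.
With MC = 151 - 64Q + 6Q^2, P = MC on the upward-sloping part at Q* = 9.
TR = 61·9 = 549. TC = 474 + 225 = 699. Profit = 549 − 699 = -£150.
That loss of £150 beats the £474 the firm would lose by shutting down; producing recovers £324 of fixed cost.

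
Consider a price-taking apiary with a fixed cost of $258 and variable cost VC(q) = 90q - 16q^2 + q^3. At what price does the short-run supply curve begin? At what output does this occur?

$26 per unit, at q = 8

Short-run supply begins at min AVC. From VC = 90q - 16q^2 + q^3, AVC = 90 - 16q + q^2.
At the minimum of AVC, MC = AVC. MC = 90 - 32q + 3q^2; setting MC = AVC gives 2q^2 - 16q = 0, so q = 8. min AVC = 26.
The firm shuts down for any P below $26.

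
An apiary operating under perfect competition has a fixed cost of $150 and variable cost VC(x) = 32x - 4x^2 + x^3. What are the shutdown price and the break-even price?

Shutdown price = min AVC. AVC = 32 - 4x + x^2, with vertex at x = 2 and minimum $28.
ATC = 150/x + 32 - 4x + x^2. Setting dATC/dx = −150/x^2 − 4 + 2x = 0 gives x = 5 (since 2·5^3 − 4·5^2 = 150).
min ATC = 150/5 + 32 − 4·5 + 5^2 = $67. That is the break-even price.
For $28 ≤ P < $67 the firm produces at a loss; below $28 it shuts down.

Shutdown price = $28; break-even price = $67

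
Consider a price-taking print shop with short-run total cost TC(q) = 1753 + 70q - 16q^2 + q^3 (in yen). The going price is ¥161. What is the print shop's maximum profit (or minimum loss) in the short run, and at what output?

AVC = 70 - 16q + q^2 has its minimum ¥6 at q = 8; price ¥161 clears that bar, so the firm operates.
With MC = 70 - 32q + 3q^2, P = MC on the upward-sloping part at q* = 13.
TR = 161·13 = 2093. TC = 1753 + 403 = 2156. Profit = 2093 − 2156 = -¥63.
That loss of ¥63 beats the ¥1753 the firm would lose by shutting down; producing recovers ¥1690 of fixed cost.

Profit = -¥63 at q = 13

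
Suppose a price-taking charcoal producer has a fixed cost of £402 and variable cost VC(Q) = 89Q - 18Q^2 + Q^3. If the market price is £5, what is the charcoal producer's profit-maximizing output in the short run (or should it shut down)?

Shut down

From TC, MC = TC'(Q) = 89 - 36Q + 3Q^2 and AVC = VC/Q = 89 - 18Q + Q^2.
AVC hits its minimum where MC = AVC, at Q = 9, giving min AVC = 89 - 18·9 + 9^2 = £8.
Since P = £5 < min AVC = £8, price fails to cover variable cost at any output.
Best response: produce nothing and absorb the £402 fixed cost.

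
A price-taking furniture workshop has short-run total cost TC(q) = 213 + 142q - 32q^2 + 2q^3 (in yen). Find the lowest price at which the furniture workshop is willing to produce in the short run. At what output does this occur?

The shutdown price is the minimum of AVC. VC = 142q - 32q^2 + 2q^3, so AVC = 142 - 32q + 2q^2.
dAVC/dq = -32 + 4q = 0 gives q = 8. min AVC = 142 - 32·8 + 2·8^2 = 14.
So the shutdown price is ¥14.

¥14 per unit, at q = 8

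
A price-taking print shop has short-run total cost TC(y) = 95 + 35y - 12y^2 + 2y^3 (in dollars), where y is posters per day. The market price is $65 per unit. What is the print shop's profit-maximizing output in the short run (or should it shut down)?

Produce at y = 5

From TC, MC = TC'(y) = 35 - 24y + 6y^2 and AVC = VC/y = 35 - 12y + 2y^2.
AVC hits its minimum where MC = AVC, at y = 3, giving min AVC = 35 - 12·3 + 2·3^2 = $17.
P = $65 exceeds min AVC = $17, so the firm stays open.
Solving P = MC: -30 - 24y + 6y^2 = 0 ⇒ y = -1 or 5. On the upward-sloping branch, y* = 5.
Check: AVC at y = 5 is $25 ≤ P, so revenue covers variable cost.
Profit = P·y − TC = 65·5 − 220 = $105.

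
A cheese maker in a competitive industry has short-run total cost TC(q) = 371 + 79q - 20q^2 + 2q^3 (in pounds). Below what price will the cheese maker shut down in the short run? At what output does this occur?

The shutdown price is the minimum of AVC. VC = 79q - 20q^2 + 2q^3, so AVC = 79 - 20q + 2q^2.
At the minimum of AVC, MC = AVC. MC = 79 - 40q + 6q^2; setting MC = AVC gives 4q^2 - 20q = 0, so q = 5. min AVC = 29.
For P < £29 the firm produces nothing.

£29 per unit, at q = 5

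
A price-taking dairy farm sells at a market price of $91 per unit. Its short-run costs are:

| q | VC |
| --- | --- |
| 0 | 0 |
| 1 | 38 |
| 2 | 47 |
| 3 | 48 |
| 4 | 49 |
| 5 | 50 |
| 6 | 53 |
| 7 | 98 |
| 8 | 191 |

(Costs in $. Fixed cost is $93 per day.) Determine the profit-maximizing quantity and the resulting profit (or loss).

Tabulate TR − TC: q=0: -93; q=1: -40; q=2: 42; q=3: 132; q=4: 222; q=5: 312; q=6: 400; q=7: 446; q=8: 444.
Profit is maximized at q = 7. AVC there is 98/7 = $14 ≤ P, so producing beats shutting down (which would give -$93).

q = 7; profit = $446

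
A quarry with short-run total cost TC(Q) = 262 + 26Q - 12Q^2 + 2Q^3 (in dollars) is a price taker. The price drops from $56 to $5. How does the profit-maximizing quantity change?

MC = 26 - 24Q + 6Q^2; the shutdown threshold is min AVC = $8 (at Q = 3).
With P = $56 above the shutdown price, P = MC gives Q = 5.
At P = $5 < min AVC = $8, price no longer covers variable cost at any output, so the firm shuts down: Q = 0.

Output falls from 5 to 0 (the firm shuts down)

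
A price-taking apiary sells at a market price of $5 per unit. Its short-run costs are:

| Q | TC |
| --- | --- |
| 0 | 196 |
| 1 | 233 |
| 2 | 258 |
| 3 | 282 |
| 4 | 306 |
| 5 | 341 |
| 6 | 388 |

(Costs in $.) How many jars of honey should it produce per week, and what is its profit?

Compute π = P·Q − TC at each output: Q=0: -196; Q=1: -228; Q=2: -248; Q=3: -267; Q=4: -286; Q=5: -316; Q=6: -358.
Profit is highest at Q = 0. Equivalently, the lowest AVC in the table is 110/4 ≈ $27.50 at Q = 4, and P = $5 falls below it — price never covers variable cost, so the firm shuts down and loses only its fixed cost.

Q = 0 (shut down); profit = -$196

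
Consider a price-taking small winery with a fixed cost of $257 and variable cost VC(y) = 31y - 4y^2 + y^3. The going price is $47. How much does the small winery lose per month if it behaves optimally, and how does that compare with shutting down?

Profit = -$193 at y = 4

AVC = 31 - 4y + y^2 has its minimum $27 at y = 2; price $47 clears that bar, so the firm operates.
MC = 31 - 8y + 3y^2. Setting P = MC and taking the root on the rising branch gives y* = 4.
TR = 47·4 = 188. TC = 257 + 124 = 381. Profit = 188 − 381 = -$193.
That loss of $193 beats the $257 the firm would lose by shutting down; producing recovers $64 of fixed cost.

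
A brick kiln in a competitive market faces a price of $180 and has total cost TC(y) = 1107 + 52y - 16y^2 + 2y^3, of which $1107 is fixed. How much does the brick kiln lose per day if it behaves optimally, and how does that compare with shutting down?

Profit = -$83 at y = 8

AVC = 52 - 16y + 2y^2; min AVC = $20 at y = 4. Since P = $180 ≥ min AVC, the firm produces.
MC = 52 - 32y + 6y^2. Setting P = MC and taking the root on the rising branch gives y* = 8.
TR = 180·8 = 1440. TC = 1107 + 416 = 1523. Profit = 1440 − 1523 = -$83.
By producing, the firm covers all variable cost plus $1024 of fixed cost; shutting down would lose the full $1107.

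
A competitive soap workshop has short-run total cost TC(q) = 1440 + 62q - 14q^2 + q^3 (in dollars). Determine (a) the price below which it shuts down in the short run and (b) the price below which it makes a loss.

Shutdown price = $13; break-even price = $158

Shutdown price = min AVC. AVC = 62 - 14q + q^2, with vertex at q = 7 and minimum $13.
ATC = 1440/q + 62 - 14q + q^2. Setting dATC/dq = −1440/q^2 − 14 + 2q = 0 gives q = 12 (since 2·12^3 − 14·12^2 = 1440).
min ATC = 1440/12 + 62 − 14·12 + 12^2 = $158. That is the break-even price.
Between these two prices the firm operates at a loss; above $158 it earns a profit.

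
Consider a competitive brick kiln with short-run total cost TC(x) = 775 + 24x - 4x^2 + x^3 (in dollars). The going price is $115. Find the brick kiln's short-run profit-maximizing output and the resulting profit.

Profit = -$285 at x = 7

AVC = 24 - 4x + x^2; min AVC = $20 at x = 2. Since P = $115 ≥ min AVC, the firm produces.
MC = 24 - 8x + 3x^2. Setting P = MC and taking the root on the rising branch gives x* = 7.
TR = 115·7 = 805. TC = 775 + 315 = 1090. Profit = 805 − 1090 = -$285.
Shutting down would mean losing the fixed cost of $775, so operating at a loss of $285 is better by $490.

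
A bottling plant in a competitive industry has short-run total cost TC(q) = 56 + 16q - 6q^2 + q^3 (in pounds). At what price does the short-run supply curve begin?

£7 per unit

The firm shuts down when price falls below the minimum of average variable cost. AVC = VC/q = 16 - 6q + q^2.
dAVC/dq = -6 + 2q = 0 gives q = 3. min AVC = 16 - 6·3 + 3^2 = 7.
The firm shuts down for any P below £7.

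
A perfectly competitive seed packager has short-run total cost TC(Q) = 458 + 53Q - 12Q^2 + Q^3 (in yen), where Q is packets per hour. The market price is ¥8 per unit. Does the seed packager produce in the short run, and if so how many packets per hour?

Shut down

Variable cost is VC = 53Q - 12Q^2 + Q^3, so AVC = VC/Q = 53 - 12Q + Q^2 and MC = dTC/dQ = 53 - 24Q + 3Q^2.
AVC hits its minimum where MC = AVC, at Q = 6, giving min AVC = 53 - 12·6 + 6^2 = ¥17.
With P < min AVC (¥8 < ¥17), every unit sold adds to the loss.
The firm minimizes its loss by shutting down and losing only its fixed cost of ¥458.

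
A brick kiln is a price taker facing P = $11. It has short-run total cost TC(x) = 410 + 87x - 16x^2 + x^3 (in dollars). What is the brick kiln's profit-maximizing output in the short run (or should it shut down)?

Shut down

From TC, MC = TC'(x) = 87 - 32x + 3x^2 and AVC = VC/x = 87 - 16x + x^2.
AVC hits its minimum where MC = AVC, at x = 8, giving min AVC = 87 - 16·8 + 8^2 = $23.
With P < min AVC ($11 < $23), every unit sold adds to the loss.
The firm minimizes its loss by shutting down and losing only its fixed cost of $410.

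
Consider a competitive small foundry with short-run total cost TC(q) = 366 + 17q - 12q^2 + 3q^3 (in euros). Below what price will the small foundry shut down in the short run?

€5 per unit

The shutdown price is the minimum of AVC. VC = 17q - 12q^2 + 3q^3, so AVC = 17 - 12q + 3q^2.
dAVC/dq = -12 + 6q = 0 gives q = 2. min AVC = 17 - 12·2 + 3·2^2 = 5.
The firm shuts down for any P below €5.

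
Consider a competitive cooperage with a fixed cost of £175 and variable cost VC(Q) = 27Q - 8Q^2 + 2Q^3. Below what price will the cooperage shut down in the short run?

The firm shuts down when price falls below the minimum of average variable cost. AVC = VC/Q = 27 - 8Q + 2Q^2.
dAVC/dQ = -8 + 4Q = 0 gives Q = 2. min AVC = 27 - 8·2 + 2·2^2 = 19.
For P < £19 the firm produces nothing.

£19 per unit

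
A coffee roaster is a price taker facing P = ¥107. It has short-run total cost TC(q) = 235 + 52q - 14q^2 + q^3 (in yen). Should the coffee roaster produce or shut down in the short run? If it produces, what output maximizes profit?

Variable cost is VC = 52q - 14q^2 + q^3, so AVC = VC/q = 52 - 14q + q^2 and MC = dTC/dq = 52 - 28q + 3q^2.
AVC is minimized where dAVC/dq = -14 + 2q = 0, at q = 7; min AVC = 52 - 14·7 + 7^2 = ¥3.
P = ¥107 exceeds min AVC = ¥3, so the firm stays open.
P = MC gives -55 - 28q + 3q^2 = 0, with roots -5/3 and 11. Take the larger (rising MC): q* = 11.
Check: AVC at q = 11 is ¥19 ≤ P, so revenue covers variable cost.
Profit = P·q − TC = 107·11 − 444 = ¥733.

Produce at q = 11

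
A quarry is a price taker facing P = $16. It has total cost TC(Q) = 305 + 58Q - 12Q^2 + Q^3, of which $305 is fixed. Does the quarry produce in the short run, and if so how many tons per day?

From TC, MC = TC'(Q) = 58 - 24Q + 3Q^2 and AVC = VC/Q = 58 - 12Q + Q^2.
AVC is minimized where dAVC/dQ = -12 + 2Q = 0, at Q = 6; min AVC = 58 - 12·6 + 6^2 = $22.
P = $16 lies below min AVC = $22; no output level covers variable cost.
Shutting down limits the loss to fixed cost, $305.

Shut down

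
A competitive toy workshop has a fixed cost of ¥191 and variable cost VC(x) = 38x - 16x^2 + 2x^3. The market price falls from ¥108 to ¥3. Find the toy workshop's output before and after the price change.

Output falls from 7 to 0 (the firm shuts down)

MC = 38 - 32x + 6x^2; the shutdown threshold is min AVC = ¥6 (at x = 4).
With P = ¥108 above the shutdown price, P = MC gives x = 7.
At P = ¥3 < min AVC = ¥6, price no longer covers variable cost at any output, so the firm shuts down: x = 0.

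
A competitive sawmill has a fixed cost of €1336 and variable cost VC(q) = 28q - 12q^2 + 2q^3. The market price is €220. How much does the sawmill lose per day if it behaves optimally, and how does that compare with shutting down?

Profit = -€56 at q = 8

AVC = 28 - 12q + 2q^2 has its minimum €10 at q = 3; price €220 clears that bar, so the firm operates.
With MC = 28 - 24q + 6q^2, P = MC on the upward-sloping part at q* = 8.
TR = 220·8 = 1760. TC = 1336 + 480 = 1816. Profit = 1760 − 1816 = -€56.
Shutting down would mean losing the fixed cost of €1336, so operating at a loss of €56 is better by €1280.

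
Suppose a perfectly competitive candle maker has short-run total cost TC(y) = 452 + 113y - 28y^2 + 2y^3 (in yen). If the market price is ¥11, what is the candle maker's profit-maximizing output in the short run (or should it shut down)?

From TC, MC = TC'(y) = 113 - 56y + 6y^2 and AVC = VC/y = 113 - 28y + 2y^2.
AVC is minimized where dAVC/dy = -28 + 4y = 0, at y = 7; min AVC = 113 - 28·7 + 2·7^2 = ¥15.
With P < min AVC (¥11 < ¥15), every unit sold adds to the loss.
The firm minimizes its loss by shutting down and losing only its fixed cost of ¥452.

Shut down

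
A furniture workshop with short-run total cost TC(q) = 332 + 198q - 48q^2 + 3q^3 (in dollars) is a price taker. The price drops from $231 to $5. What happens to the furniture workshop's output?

Output falls from 11 to 0 (the firm shuts down)

AVC = 198 - 48q + 3q^2, minimized at q = 8 where min AVC = $6. MC = 198 - 96q + 9q^2.
At P = $231 ≥ min AVC, set P = MC on the rising branch: q = 11.
At P = $5 < min AVC = $6, price no longer covers variable cost at any output, so the firm shuts down: q = 0.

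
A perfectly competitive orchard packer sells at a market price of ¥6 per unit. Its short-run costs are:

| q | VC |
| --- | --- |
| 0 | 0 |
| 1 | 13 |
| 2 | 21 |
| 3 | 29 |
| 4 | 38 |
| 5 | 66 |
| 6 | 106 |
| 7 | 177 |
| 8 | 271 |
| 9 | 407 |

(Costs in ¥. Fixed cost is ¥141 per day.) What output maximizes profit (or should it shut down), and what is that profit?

q = 0 (shut down); profit = -¥141

Compute π = P·q − TC at each output: q=0: -141; q=1: -148; q=2: -150; q=3: -152; q=4: -155; q=5: -177; q=6: -211; q=7: -276; q=8: -364; q=9: -494.
Profit is highest at q = 0. Equivalently, the lowest AVC in the table is 38/4 ≈ ¥9.50 at q = 4, and P = ¥6 falls below it — price never covers variable cost, so the firm shuts down and loses only its fixed cost.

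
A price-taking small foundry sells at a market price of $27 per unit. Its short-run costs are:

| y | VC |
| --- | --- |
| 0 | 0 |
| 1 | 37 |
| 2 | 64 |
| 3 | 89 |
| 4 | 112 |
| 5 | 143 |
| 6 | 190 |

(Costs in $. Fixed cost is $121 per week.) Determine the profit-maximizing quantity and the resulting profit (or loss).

Compute π = P·y − TC at each output: y=0: -121; y=1: -131; y=2: -131; y=3: -129; y=4: -125; y=5: -129; y=6: -149.
Profit is highest at y = 0. Equivalently, the lowest AVC in the table is 112/4 ≈ $28 at y = 4, and P = $27 falls below it — price never covers variable cost, so the firm shuts down and loses only its fixed cost.

y = 0 (shut down); profit = -$121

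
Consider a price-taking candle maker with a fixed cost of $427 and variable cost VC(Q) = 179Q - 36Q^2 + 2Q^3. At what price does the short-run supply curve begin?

$17 per unit

The shutdown price is the minimum of AVC. VC = 179Q - 36Q^2 + 2Q^3, so AVC = 179 - 36Q + 2Q^2.
At the minimum of AVC, MC = AVC. MC = 179 - 72Q + 6Q^2; setting MC = AVC gives 4Q^2 - 36Q = 0, so Q = 9. min AVC = 17.
For P < $17 the firm produces nothing.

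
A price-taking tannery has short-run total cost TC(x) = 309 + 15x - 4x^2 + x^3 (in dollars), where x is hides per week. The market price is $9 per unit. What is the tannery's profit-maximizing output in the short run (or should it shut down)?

Shut down

Strip out fixed cost: VC = 15x - 4x^2 + x^3. Then AVC = 15 - 4x + x^2 and MC = 15 - 8x + 3x^2.
The AVC parabola has its vertex at x = 4/2 = 2, where AVC = 15 - 4·2 + 2^2 = $11.
P = $9 lies below min AVC = $11; no output level covers variable cost.
The firm minimizes its loss by shutting down and losing only its fixed cost of $309.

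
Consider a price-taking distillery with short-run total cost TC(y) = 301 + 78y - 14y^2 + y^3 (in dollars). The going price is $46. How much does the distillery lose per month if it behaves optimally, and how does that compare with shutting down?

AVC = 78 - 14y + y^2 has its minimum $29 at y = 7; price $46 clears that bar, so the firm operates.
MC = 78 - 28y + 3y^2. Setting P = MC and taking the root on the rising branch gives y* = 8.
TR = 46·8 = 368. TC = 301 + 240 = 541. Profit = 368 − 541 = -$173.
By producing, the firm covers all variable cost plus $128 of fixed cost; shutting down would lose the full $301.

Profit = -$173 at y = 8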